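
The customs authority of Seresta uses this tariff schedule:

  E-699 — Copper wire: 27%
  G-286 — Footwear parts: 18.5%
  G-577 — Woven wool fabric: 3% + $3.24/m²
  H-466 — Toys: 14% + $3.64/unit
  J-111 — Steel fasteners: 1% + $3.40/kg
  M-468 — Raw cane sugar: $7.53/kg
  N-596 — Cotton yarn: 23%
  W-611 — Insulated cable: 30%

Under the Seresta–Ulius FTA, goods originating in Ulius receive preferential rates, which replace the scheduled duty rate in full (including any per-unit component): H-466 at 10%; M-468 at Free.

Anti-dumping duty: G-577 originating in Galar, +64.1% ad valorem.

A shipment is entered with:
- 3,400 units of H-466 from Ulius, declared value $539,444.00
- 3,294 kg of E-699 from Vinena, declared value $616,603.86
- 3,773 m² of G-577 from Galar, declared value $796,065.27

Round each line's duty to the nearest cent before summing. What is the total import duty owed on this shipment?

$766,811.76

Line 1 (H-466, Ulius, 3,400 units, $539,444.00):
Base rate for H-466 is 14% + $3.64/unit.
Origin Ulius qualifies under the Seresta–Ulius agreement and H-466 is covered: preferential rate 10% applies instead.
Duty = $539,444.00 × 10% = $53,944.40.
Line 2 (E-699, Vinena, 3,294 kg, $616,603.86):
Base rate for E-699 is 27%.
Duty = $616,603.86 × 27% = $166,483.04.
Line 3 (G-577, Galar, 3,773 m², $796,065.27):
Base rate for G-577 is 3% + $3.24/m².
Additional duty on G-577 from Galar: +64.1%. Applied ad valorem rate: 3% + 64.1% = 67.1%.
Duty = $796,065.27 × 67.1% + 3,773 × $3.24 = $546,384.32.
Total = $53,944.40 + $166,483.04 + $546,384.32 = $766,811.76.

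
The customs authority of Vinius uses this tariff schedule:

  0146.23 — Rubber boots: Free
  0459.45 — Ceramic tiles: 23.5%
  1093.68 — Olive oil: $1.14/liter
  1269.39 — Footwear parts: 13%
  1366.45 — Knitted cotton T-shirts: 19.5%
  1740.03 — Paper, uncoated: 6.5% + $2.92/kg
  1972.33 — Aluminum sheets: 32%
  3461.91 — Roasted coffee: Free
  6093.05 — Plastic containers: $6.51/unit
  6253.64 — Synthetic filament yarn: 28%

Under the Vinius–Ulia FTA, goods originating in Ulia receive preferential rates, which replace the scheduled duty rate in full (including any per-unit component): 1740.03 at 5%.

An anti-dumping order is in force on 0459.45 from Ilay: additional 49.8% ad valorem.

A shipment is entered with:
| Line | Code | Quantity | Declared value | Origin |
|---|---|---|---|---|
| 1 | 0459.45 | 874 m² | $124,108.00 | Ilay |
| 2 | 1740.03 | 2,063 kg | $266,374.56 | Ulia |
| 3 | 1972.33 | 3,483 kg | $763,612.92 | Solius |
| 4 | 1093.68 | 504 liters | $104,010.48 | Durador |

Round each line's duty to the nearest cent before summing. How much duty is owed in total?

$349,220.58

Line 1 (0459.45, Ilay, 874 m², $124,108.00):
Base rate for 0459.45 is 23.5%.
Additional duty on 0459.45 from Ilay: +49.8%. Applied ad valorem rate: 23.5% + 49.8% = 73.3%.
Duty = $124,108.00 × 73.3% = $90,971.16.
Line 2 (1740.03, Ulia, 2,063 kg, $266,374.56):
Base rate for 1740.03 is 6.5% + $2.92/kg.
Origin Ulia qualifies under the Vinius–Ulia agreement and 1740.03 is covered: preferential rate 5% applies instead.
Duty = $266,374.56 × 5% = $13,318.73.
Line 3 (1972.33, Solius, 3,483 kg, $763,612.92):
Base rate for 1972.33 is 32%.
Duty = $763,612.92 × 32% = $244,356.13.
Line 4 (1093.68, Durador, 504 liters, $104,010.48):
Base rate for 1093.68 is $1.14/liter.
Duty = 504 × $1.14 = $574.56.
Total = $90,971.16 + $13,318.73 + $244,356.13 + $574.56 = $349,220.58.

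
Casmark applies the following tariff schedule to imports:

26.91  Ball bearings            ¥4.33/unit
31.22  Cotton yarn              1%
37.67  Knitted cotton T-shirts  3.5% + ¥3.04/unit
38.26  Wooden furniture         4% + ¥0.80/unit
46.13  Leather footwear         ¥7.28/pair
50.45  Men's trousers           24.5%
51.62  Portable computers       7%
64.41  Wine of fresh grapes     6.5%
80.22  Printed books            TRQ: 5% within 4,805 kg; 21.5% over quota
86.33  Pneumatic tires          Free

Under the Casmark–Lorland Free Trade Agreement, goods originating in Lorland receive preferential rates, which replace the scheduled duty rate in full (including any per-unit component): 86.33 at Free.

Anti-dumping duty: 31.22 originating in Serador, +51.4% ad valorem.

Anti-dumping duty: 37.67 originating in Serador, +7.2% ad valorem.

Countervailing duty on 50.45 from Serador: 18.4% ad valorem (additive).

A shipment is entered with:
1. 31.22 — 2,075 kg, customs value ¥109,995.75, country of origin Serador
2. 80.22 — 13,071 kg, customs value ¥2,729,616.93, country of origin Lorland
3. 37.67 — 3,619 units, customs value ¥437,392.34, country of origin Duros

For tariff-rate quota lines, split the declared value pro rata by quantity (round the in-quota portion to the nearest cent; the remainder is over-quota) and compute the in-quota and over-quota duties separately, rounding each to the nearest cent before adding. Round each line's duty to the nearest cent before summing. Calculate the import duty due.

¥505,250.26

Line 1 (31.22, Serador, 2,075 kg, ¥109,995.75):
Base rate for 31.22 is 1%.
Additional duty on 31.22 from Serador: +51.4%. Applied ad valorem rate: 1% + 51.4% = 52.4%.
Duty = ¥109,995.75 × 52.4% = ¥57,637.77.
Line 2 (80.22, Lorland, 13,071 kg, ¥2,729,616.93):
Code 80.22 is under a tariff-rate quota (threshold 4,805 kg). In-quota: 4,805 kg at 5%; over-quota: 8,266 kg at 21.5%.
Pro-rata value split: in-quota = ¥2,729,616.93 × 4,805/13,071 = ¥1,003,428.15; over-quota = ¥2,729,616.93 − ¥1,003,428.15 = ¥1,726,188.78.
In-quota duty = ¥1,003,428.15 × 5% = ¥50,171.41. Over-quota duty = ¥1,726,188.78 × 21.5% = ¥371,130.59.
Line duty = ¥50,171.41 + ¥371,130.59 = ¥421,302.00.
Line 3 (37.67, Duros, 3,619 units, ¥437,392.34):
Base rate for 37.67 is 3.5% + ¥3.04/unit.
The additional-duty order on 37.67 targets Serador, not Duros; it does not apply.
Duty = ¥437,392.34 × 3.5% + 3,619 × ¥3.04 = ¥26,310.49.
Total = ¥57,637.77 + ¥421,302.00 + ¥26,310.49 = ¥505,250.26.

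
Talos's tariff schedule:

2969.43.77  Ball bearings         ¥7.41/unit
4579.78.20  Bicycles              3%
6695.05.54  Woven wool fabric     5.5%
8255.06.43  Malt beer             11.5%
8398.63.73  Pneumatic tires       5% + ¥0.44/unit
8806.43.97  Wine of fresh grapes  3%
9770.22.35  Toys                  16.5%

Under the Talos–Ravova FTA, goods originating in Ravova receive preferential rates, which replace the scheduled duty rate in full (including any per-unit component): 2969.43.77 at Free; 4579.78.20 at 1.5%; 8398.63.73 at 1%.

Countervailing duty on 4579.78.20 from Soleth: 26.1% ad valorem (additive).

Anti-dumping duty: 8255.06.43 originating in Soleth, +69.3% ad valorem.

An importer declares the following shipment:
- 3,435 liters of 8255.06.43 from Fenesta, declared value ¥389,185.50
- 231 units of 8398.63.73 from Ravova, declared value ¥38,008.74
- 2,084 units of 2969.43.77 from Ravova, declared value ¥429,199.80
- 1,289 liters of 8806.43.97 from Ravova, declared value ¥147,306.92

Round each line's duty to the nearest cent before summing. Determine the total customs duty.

¥49,555.63

Line 1 (8255.06.43, Fenesta, 3,435 liters, ¥389,185.50):
Base rate for 8255.06.43 is 11.5%.
The additional-duty order on 8255.06.43 targets Soleth, not Fenesta; it does not apply.
Duty = ¥389,185.50 × 11.5% = ¥44,756.33.
Line 2 (8398.63.73, Ravova, 231 units, ¥38,008.74):
Base rate for 8398.63.73 is 5% + ¥0.44/unit.
Origin Ravova qualifies under the Talos–Ravova agreement and 8398.63.73 is covered: preferential rate 1% applies instead.
Duty = ¥38,008.74 × 1% = ¥380.09.
Line 3 (2969.43.77, Ravova, 2,084 units, ¥429,199.80):
Base rate for 2969.43.77 is ¥7.41/unit.
Origin Ravova qualifies under the Talos–Ravova agreement and 2969.43.77 is covered: preferential rate Free applies instead.
Duty = ¥429,199.80 × 0% = ¥0.00.
Line 4 (8806.43.97, Ravova, 1,289 liters, ¥147,306.92):
Base rate for 8806.43.97 is 3%.
Origin Ravova is the FTA partner but 8806.43.97 is not on the preference list; base rate stands.
Duty = ¥147,306.92 × 3% = ¥4,419.21.
Total = ¥44,756.33 + ¥380.09 + ¥0.00 + ¥4,419.21 = ¥49,555.63.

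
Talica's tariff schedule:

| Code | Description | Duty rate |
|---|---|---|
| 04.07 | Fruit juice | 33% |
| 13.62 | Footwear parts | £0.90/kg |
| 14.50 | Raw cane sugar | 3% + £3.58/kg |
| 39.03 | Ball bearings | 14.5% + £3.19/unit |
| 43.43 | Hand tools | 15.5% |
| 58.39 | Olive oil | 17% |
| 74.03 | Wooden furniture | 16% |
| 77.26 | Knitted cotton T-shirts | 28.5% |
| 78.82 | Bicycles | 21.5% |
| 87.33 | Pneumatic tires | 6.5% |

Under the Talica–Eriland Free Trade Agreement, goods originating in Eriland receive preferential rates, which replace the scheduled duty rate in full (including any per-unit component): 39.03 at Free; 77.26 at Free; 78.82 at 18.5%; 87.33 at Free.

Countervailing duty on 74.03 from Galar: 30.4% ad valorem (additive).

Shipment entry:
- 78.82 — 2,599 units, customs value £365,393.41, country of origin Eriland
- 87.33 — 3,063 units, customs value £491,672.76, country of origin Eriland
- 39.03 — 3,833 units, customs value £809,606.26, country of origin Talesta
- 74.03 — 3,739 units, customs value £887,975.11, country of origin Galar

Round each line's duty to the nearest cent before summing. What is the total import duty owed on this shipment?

£609,238.41

Line 1 (78.82, Eriland, 2,599 units, £365,393.41):
Base rate for 78.82 is 21.5%.
Origin Eriland qualifies under the Talica–Eriland agreement and 78.82 is covered: preferential rate 18.5% applies instead.
Duty = £365,393.41 × 18.5% = £67,597.78.
Line 2 (87.33, Eriland, 3,063 units, £491,672.76):
Base rate for 87.33 is 6.5%.
Origin Eriland qualifies under the Talica–Eriland agreement and 87.33 is covered: preferential rate Free applies instead.
Duty = £491,672.76 × 0% = £0.00.
Line 3 (39.03, Talesta, 3,833 units, £809,606.26):
Base rate for 39.03 is 14.5% + £3.19/unit.
39.03 has an FTA preferential rate, but origin Talesta is not Eriland; base rate stands.
Duty = £809,606.26 × 14.5% + 3,833 × £3.19 = £129,620.18.
Line 4 (74.03, Galar, 3,739 units, £887,975.11):
Base rate for 74.03 is 16%.
Additional duty on 74.03 from Galar: +30.4%. Applied ad valorem rate: 16% + 30.4% = 46.4%.
Duty = £887,975.11 × 46.4% = £412,020.45.
Total = £67,597.78 + £0.00 + £129,620.18 + £412,020.45 = £609,238.41.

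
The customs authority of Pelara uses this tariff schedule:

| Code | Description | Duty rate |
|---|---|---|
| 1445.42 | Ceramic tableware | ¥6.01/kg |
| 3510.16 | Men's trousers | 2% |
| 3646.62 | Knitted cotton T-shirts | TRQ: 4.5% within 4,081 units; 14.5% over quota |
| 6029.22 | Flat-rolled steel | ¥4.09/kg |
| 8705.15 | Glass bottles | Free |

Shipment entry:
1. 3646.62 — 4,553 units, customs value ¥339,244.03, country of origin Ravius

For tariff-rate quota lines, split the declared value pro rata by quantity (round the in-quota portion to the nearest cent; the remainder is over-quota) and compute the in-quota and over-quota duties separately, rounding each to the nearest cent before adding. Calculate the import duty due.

¥18,782.85

Line 1 (3646.62, Ravius, 4,553 units, ¥339,244.03):
Code 3646.62 is under a tariff-rate quota (threshold 4,081 units). In-quota: 4,081 units at 4.5%; over-quota: 472 units at 14.5%.
Pro-rata value split: in-quota = ¥339,244.03 × 4,081/4,553 = ¥304,075.31; over-quota = ¥339,244.03 − ¥304,075.31 = ¥35,168.72.
In-quota duty = ¥304,075.31 × 4.5% = ¥13,683.39. Over-quota duty = ¥35,168.72 × 14.5% = ¥5,099.46.
Line duty = ¥13,683.39 + ¥5,099.46 = ¥18,782.85.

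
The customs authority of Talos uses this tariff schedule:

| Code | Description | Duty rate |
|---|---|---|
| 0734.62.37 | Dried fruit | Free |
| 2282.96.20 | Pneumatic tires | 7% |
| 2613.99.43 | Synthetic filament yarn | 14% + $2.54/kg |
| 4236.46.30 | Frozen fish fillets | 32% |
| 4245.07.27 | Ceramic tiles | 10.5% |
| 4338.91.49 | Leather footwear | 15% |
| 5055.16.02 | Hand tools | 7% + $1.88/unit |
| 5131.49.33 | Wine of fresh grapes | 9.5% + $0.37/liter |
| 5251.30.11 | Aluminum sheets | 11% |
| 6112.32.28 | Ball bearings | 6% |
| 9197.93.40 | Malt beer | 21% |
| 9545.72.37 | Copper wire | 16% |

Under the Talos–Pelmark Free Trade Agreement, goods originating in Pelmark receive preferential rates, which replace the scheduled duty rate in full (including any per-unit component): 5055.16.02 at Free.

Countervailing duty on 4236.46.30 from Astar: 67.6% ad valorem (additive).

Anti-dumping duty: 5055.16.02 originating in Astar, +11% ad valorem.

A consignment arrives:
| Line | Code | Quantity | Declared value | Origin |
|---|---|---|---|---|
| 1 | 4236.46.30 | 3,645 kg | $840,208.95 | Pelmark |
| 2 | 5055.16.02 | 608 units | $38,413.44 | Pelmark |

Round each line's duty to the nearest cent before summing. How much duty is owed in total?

Line 1 (4236.46.30, Pelmark, 3,645 kg, $840,208.95):
Base rate for 4236.46.30 is 32%.
Origin Pelmark is the FTA partner but 4236.46.30 is not on the preference list; base rate stands.
The additional-duty order on 4236.46.30 targets Astar, not Pelmark; it does not apply.
Duty = $840,208.95 × 32% = $268,866.86.
Line 2 (5055.16.02, Pelmark, 608 units, $38,413.44):
Base rate for 5055.16.02 is 7% + $1.88/unit.
Origin Pelmark qualifies under the Talos–Pelmark agreement and 5055.16.02 is covered: preferential rate Free applies instead.
The additional-duty order on 5055.16.02 targets Astar, not Pelmark; it does not apply.
Duty = $38,413.44 × 0% = $0.00.
Total = $268,866.86 + $0.00 = $268,866.86.

$268,866.86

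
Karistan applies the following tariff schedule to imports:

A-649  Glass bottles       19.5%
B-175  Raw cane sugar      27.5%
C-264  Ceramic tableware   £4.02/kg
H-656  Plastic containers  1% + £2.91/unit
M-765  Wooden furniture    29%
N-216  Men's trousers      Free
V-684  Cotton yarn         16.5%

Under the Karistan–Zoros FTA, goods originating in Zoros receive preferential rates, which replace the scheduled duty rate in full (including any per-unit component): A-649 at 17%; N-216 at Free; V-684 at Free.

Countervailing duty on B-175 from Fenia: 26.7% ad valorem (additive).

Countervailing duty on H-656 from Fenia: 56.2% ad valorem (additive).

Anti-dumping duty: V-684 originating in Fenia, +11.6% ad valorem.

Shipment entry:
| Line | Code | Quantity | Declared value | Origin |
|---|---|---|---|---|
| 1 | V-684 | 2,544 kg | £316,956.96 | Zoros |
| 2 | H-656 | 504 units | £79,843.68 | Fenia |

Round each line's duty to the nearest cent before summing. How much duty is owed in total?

£47,137.22

Line 1 (V-684, Zoros, 2,544 kg, £316,956.96):
Base rate for V-684 is 16.5%.
Origin Zoros qualifies under the Karistan–Zoros agreement and V-684 is covered: preferential rate Free applies instead.
The additional-duty order on V-684 targets Fenia, not Zoros; it does not apply.
Duty = £316,956.96 × 0% = £0.00.
Line 2 (H-656, Fenia, 504 units, £79,843.68):
Base rate for H-656 is 1% + £2.91/unit.
Additional duty on H-656 from Fenia: +56.2%. Applied ad valorem rate: 1% + 56.2% = 57.2%.
Duty = £79,843.68 × 57.2% + 504 × £2.91 = £47,137.22.
Total = £0.00 + £47,137.22 = £47,137.22.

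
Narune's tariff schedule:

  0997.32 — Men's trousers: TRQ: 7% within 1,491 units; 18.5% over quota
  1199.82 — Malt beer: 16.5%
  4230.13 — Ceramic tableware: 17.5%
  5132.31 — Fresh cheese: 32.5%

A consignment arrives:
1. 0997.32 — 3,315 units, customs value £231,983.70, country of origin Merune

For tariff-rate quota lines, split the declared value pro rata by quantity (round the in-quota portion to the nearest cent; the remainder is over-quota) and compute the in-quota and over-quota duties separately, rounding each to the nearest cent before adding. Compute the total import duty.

Line 1 (0997.32, Merune, 3,315 units, £231,983.70):
Code 0997.32 is under a tariff-rate quota (threshold 1,491 units). In-quota: 1,491 units at 7%; over-quota: 1,824 units at 18.5%.
Pro-rata value split: in-quota = £231,983.70 × 1,491/3,315 = £104,340.18; over-quota = £231,983.70 − £104,340.18 = £127,643.52.
In-quota duty = £104,340.18 × 7% = £7,303.81. Over-quota duty = £127,643.52 × 18.5% = £23,614.05.
Line duty = £7,303.81 + £23,614.05 = £30,917.86.

£30,917.86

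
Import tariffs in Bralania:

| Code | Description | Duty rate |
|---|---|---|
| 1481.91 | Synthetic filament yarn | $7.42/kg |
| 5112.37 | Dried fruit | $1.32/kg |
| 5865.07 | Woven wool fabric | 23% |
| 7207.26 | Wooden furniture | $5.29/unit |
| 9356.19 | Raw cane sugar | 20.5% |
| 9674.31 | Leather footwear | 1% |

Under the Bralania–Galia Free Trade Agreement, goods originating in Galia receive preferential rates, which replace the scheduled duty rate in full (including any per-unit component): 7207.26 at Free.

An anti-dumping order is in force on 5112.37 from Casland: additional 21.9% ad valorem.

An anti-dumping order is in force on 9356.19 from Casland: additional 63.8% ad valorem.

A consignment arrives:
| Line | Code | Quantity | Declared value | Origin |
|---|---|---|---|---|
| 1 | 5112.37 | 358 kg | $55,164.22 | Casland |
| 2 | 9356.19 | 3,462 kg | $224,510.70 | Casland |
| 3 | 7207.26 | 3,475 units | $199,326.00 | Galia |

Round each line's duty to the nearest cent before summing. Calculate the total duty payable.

$201,816.04

Line 1 (5112.37, Casland, 358 kg, $55,164.22):
Base rate for 5112.37 is $1.32/kg.
Additional duty on 5112.37 from Casland: +21.9% ad valorem. Applied ad valorem rate = 21.9%.
Duty = $55,164.22 × 21.9% + 358 × $1.32 = $12,553.52.
Line 2 (9356.19, Casland, 3,462 kg, $224,510.70):
Base rate for 9356.19 is 20.5%.
Additional duty on 9356.19 from Casland: +63.8%. Applied ad valorem rate: 20.5% + 63.8% = 84.3%.
Duty = $224,510.70 × 84.3% = $189,262.52.
Line 3 (7207.26, Galia, 3,475 units, $199,326.00):
Base rate for 7207.26 is $5.29/unit.
Origin Galia qualifies under the Bralania–Galia agreement and 7207.26 is covered: preferential rate Free applies instead.
Duty = $199,326.00 × 0% = $0.00.
Total = $12,553.52 + $189,262.52 + $0.00 = $201,816.04.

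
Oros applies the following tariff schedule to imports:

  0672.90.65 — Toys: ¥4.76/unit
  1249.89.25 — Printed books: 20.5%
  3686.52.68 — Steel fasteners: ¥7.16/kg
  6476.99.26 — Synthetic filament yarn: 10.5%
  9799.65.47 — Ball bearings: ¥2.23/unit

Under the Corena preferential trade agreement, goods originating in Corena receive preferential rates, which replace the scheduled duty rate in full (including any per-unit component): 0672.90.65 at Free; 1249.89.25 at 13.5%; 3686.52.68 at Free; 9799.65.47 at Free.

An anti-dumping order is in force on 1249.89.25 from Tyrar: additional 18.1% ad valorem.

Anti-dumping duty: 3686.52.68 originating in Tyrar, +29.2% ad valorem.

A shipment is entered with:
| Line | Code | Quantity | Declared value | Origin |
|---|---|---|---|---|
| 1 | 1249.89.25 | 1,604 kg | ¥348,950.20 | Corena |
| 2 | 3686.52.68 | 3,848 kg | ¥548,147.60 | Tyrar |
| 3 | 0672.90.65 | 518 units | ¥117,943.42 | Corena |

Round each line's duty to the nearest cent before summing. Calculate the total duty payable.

¥234,719.06

Line 1 (1249.89.25, Corena, 1,604 kg, ¥348,950.20):
Base rate for 1249.89.25 is 20.5%.
Origin Corena qualifies under the Oros–Corena agreement and 1249.89.25 is covered: preferential rate 13.5% applies instead.
The additional-duty order on 1249.89.25 targets Tyrar, not Corena; it does not apply.
Duty = ¥348,950.20 × 13.5% = ¥47,108.28.
Line 2 (3686.52.68, Tyrar, 3,848 kg, ¥548,147.60):
Base rate for 3686.52.68 is ¥7.16/kg.
3686.52.68 has an FTA preferential rate, but origin Tyrar is not Corena; base rate stands.
Additional duty on 3686.52.68 from Tyrar: +29.2% ad valorem. Applied ad valorem rate = 29.2%.
Duty = ¥548,147.60 × 29.2% + 3,848 × ¥7.16 = ¥187,610.78.
Line 3 (0672.90.65, Corena, 518 units, ¥117,943.42):
Base rate for 0672.90.65 is ¥4.76/unit.
Origin Corena qualifies under the Oros–Corena agreement and 0672.90.65 is covered: preferential rate Free applies instead.
Duty = ¥117,943.42 × 0% = ¥0.00.
Total = ¥47,108.28 + ¥187,610.78 + ¥0.00 = ¥234,719.06.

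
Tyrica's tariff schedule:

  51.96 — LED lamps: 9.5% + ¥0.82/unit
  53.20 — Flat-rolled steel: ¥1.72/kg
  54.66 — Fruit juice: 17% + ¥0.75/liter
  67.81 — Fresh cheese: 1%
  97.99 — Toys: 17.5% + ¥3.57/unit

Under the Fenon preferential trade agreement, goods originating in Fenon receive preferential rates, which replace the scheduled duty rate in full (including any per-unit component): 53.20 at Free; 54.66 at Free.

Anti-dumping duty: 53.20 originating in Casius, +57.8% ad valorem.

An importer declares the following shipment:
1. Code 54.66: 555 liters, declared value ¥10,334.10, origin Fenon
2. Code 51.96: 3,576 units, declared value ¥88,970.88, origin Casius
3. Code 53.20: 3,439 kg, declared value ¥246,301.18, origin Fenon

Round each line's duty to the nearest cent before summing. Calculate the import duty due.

Line 1 (54.66, Fenon, 555 liters, ¥10,334.10):
Base rate for 54.66 is 17% + ¥0.75/liter.
Origin Fenon qualifies under the Tyrica–Fenon agreement and 54.66 is covered: preferential rate Free applies instead.
Duty = ¥10,334.10 × 0% = ¥0.00.
Line 2 (51.96, Casius, 3,576 units, ¥88,970.88):
Base rate for 51.96 is 9.5% + ¥0.82/unit.
Duty = ¥88,970.88 × 9.5% + 3,576 × ¥0.82 = ¥11,384.55.
Line 3 (53.20, Fenon, 3,439 kg, ¥246,301.18):
Base rate for 53.20 is ¥1.72/kg.
Origin Fenon qualifies under the Tyrica–Fenon agreement and 53.20 is covered: preferential rate Free applies instead.
The additional-duty order on 53.20 targets Casius, not Fenon; it does not apply.
Duty = ¥246,301.18 × 0% = ¥0.00.
Total = ¥0.00 + ¥11,384.55 + ¥0.00 = ¥11,384.55.

¥11,384.55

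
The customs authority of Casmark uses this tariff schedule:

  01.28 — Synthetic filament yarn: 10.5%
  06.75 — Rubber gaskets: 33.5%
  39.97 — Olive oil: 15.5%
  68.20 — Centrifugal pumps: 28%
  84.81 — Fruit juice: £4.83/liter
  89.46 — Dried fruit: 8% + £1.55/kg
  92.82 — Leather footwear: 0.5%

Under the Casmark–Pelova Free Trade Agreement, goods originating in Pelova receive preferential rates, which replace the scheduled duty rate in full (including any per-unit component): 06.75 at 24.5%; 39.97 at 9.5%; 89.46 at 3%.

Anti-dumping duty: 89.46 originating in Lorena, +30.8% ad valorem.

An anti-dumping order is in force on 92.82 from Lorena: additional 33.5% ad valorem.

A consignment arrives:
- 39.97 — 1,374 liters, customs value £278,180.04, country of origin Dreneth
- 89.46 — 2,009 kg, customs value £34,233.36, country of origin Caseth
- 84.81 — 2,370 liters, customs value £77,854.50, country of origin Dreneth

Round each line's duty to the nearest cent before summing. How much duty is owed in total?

Line 1 (39.97, Dreneth, 1,374 liters, £278,180.04):
Base rate for 39.97 is 15.5%.
39.97 has an FTA preferential rate, but origin Dreneth is not Pelova; base rate stands.
Duty = £278,180.04 × 15.5% = £43,117.91.
Line 2 (89.46, Caseth, 2,009 kg, £34,233.36):
Base rate for 89.46 is 8% + £1.55/kg.
89.46 has an FTA preferential rate, but origin Caseth is not Pelova; base rate stands.
The additional-duty order on 89.46 targets Lorena, not Caseth; it does not apply.
Duty = £34,233.36 × 8% + 2,009 × £1.55 = £5,852.62.
Line 3 (84.81, Dreneth, 2,370 liters, £77,854.50):
Base rate for 84.81 is £4.83/liter.
Duty = 2,370 × £4.83 = £11,447.10.
Total = £43,117.91 + £5,852.62 + £11,447.10 = £60,417.63.

£60,417.63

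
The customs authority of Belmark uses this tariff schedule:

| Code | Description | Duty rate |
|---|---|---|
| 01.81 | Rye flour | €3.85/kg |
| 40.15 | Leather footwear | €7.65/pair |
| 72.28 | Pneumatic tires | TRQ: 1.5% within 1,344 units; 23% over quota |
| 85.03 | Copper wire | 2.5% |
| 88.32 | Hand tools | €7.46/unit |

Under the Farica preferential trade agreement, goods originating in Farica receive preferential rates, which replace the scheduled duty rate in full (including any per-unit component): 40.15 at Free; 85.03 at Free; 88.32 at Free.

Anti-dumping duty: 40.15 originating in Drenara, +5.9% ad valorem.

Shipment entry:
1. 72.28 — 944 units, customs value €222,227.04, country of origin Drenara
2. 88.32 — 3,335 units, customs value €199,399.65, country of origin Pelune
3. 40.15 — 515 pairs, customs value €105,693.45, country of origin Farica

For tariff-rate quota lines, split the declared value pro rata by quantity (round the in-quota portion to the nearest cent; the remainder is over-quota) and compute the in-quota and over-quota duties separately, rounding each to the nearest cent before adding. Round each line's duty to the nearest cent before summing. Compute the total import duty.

€28,212.51

Line 1 (72.28, Drenara, 944 units, €222,227.04):
Code 72.28 is under a tariff-rate quota (threshold 1,344 units). Quantity 944 units is within the quota, so the in-quota rate 1.5% applies to the full value.
Duty = €222,227.04 × 1.5% = €3,333.41.
Line 2 (88.32, Pelune, 3,335 units, €199,399.65):
Base rate for 88.32 is €7.46/unit.
88.32 has an FTA preferential rate, but origin Pelune is not Farica; base rate stands.
Duty = 3,335 × €7.46 = €24,879.10.
Line 3 (40.15, Farica, 515 pairs, €105,693.45):
Base rate for 40.15 is €7.65/pair.
Origin Farica qualifies under the Belmark–Farica agreement and 40.15 is covered: preferential rate Free applies instead.
The additional-duty order on 40.15 targets Drenara, not Farica; it does not apply.
Duty = €105,693.45 × 0% = €0.00.
Total = €3,333.41 + €24,879.10 + €0.00 = €28,212.51.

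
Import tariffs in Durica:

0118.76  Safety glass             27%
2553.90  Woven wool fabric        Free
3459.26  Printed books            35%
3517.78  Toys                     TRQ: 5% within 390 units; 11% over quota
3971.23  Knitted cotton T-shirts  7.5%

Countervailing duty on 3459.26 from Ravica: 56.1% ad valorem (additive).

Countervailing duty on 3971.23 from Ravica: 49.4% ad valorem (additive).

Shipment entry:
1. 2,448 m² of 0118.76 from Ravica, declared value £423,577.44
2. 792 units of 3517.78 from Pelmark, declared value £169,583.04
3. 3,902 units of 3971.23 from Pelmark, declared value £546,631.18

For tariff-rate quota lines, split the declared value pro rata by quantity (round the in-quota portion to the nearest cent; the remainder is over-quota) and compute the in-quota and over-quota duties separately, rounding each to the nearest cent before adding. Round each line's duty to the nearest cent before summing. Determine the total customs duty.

£169,006.98

Line 1 (0118.76, Ravica, 2,448 m², £423,577.44):
Base rate for 0118.76 is 27%.
Duty = £423,577.44 × 27% = £114,365.91.
Line 2 (3517.78, Pelmark, 792 units, £169,583.04):
Code 3517.78 is under a tariff-rate quota (threshold 390 units). In-quota: 390 units at 5%; over-quota: 402 units at 11%.
Pro-rata value split: in-quota = £169,583.04 × 390/792 = £83,506.80; over-quota = £169,583.04 − £83,506.80 = £86,076.24.
In-quota duty = £83,506.80 × 5% = £4,175.34. Over-quota duty = £86,076.24 × 11% = £9,468.39.
Line duty = £4,175.34 + £9,468.39 = £13,643.73.
Line 3 (3971.23, Pelmark, 3,902 units, £546,631.18):
Base rate for 3971.23 is 7.5%.
The additional-duty order on 3971.23 targets Ravica, not Pelmark; it does not apply.
Duty = £546,631.18 × 7.5% = £40,997.34.
Total = £114,365.91 + £13,643.73 + £40,997.34 = £169,006.98.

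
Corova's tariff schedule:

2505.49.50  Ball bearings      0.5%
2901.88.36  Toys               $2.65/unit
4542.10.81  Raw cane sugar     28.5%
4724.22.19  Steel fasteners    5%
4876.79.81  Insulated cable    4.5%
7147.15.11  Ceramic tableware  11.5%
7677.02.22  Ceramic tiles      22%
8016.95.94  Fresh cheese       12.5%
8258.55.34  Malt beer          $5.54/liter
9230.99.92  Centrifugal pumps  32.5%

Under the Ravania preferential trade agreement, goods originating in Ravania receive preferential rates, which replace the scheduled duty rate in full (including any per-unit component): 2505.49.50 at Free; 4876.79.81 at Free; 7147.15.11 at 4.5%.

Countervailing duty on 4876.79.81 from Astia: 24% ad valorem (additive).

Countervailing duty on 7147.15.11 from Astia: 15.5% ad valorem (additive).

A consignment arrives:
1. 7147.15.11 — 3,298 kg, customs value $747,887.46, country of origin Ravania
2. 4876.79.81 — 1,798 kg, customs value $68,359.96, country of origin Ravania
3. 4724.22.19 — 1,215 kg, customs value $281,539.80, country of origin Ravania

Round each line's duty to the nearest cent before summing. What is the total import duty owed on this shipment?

$47,731.93

Line 1 (7147.15.11, Ravania, 3,298 kg, $747,887.46):
Base rate for 7147.15.11 is 11.5%.
Origin Ravania qualifies under the Corova–Ravania agreement and 7147.15.11 is covered: preferential rate 4.5% applies instead.
The additional-duty order on 7147.15.11 targets Astia, not Ravania; it does not apply.
Duty = $747,887.46 × 4.5% = $33,654.94.
Line 2 (4876.79.81, Ravania, 1,798 kg, $68,359.96):
Base rate for 4876.79.81 is 4.5%.
Origin Ravania qualifies under the Corova–Ravania agreement and 4876.79.81 is covered: preferential rate Free applies instead.
The additional-duty order on 4876.79.81 targets Astia, not Ravania; it does not apply.
Duty = $68,359.96 × 0% = $0.00.
Line 3 (4724.22.19, Ravania, 1,215 kg, $281,539.80):
Base rate for 4724.22.19 is 5%.
Origin Ravania is the FTA partner but 4724.22.19 is not on the preference list; base rate stands.
Duty = $281,539.80 × 5% = $14,076.99.
Total = $33,654.94 + $0.00 + $14,076.99 = $47,731.93.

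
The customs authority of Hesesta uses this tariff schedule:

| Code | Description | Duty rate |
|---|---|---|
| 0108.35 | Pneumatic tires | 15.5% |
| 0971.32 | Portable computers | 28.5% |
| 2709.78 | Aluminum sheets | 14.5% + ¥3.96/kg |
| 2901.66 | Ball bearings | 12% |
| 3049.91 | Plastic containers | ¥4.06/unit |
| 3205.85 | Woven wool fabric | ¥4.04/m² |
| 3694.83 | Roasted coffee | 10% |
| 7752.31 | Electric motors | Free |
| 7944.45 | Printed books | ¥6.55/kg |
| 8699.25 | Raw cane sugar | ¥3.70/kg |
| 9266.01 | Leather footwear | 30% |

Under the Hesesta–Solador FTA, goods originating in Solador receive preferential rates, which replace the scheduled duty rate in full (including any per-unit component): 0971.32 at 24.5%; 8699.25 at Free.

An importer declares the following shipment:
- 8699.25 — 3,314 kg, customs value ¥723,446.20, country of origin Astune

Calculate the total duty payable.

¥12,261.80

Line 1 (8699.25, Astune, 3,314 kg, ¥723,446.20):
Base rate for 8699.25 is ¥3.70/kg.
8699.25 has an FTA preferential rate, but origin Astune is not Solador; base rate stands.
Duty = 3,314 × ¥3.70 = ¥12,261.80.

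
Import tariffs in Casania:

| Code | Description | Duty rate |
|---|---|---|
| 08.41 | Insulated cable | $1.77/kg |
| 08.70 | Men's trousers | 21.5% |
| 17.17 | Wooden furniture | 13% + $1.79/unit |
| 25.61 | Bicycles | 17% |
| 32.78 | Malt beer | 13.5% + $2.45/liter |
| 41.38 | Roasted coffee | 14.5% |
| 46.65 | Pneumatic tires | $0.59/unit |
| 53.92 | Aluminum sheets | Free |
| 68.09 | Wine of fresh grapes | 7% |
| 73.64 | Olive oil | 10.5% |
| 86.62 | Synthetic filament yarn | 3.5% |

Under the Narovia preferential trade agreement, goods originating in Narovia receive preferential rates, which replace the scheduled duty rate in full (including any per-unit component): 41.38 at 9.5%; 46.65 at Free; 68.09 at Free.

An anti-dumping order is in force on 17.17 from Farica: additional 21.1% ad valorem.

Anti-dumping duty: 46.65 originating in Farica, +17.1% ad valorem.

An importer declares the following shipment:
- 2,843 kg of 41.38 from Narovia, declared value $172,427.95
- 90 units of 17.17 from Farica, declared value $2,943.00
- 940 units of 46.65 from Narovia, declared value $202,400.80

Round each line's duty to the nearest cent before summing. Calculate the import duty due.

$17,545.32

Line 1 (41.38, Narovia, 2,843 kg, $172,427.95):
Base rate for 41.38 is 14.5%.
Origin Narovia qualifies under the Casania–Narovia agreement and 41.38 is covered: preferential rate 9.5% applies instead.
Duty = $172,427.95 × 9.5% = $16,380.66.
Line 2 (17.17, Farica, 90 units, $2,943.00):
Base rate for 17.17 is 13% + $1.79/unit.
Additional duty on 17.17 from Farica: +21.1%. Applied ad valorem rate: 13% + 21.1% = 34.1%.
Duty = $2,943.00 × 34.1% + 90 × $1.79 = $1,164.66.
Line 3 (46.65, Narovia, 940 units, $202,400.80):
Base rate for 46.65 is $0.59/unit.
Origin Narovia qualifies under the Casania–Narovia agreement and 46.65 is covered: preferential rate Free applies instead.
The additional-duty order on 46.65 targets Farica, not Narovia; it does not apply.
Duty = $202,400.80 × 0% = $0.00.
Total = $16,380.66 + $1,164.66 + $0.00 = $17,545.32.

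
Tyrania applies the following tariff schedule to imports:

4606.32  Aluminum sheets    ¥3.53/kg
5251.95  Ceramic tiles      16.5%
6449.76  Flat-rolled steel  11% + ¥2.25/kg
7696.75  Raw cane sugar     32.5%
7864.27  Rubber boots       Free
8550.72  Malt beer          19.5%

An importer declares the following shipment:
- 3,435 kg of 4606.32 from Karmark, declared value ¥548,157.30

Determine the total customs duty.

¥12,125.55

Line 1 (4606.32, Karmark, 3,435 kg, ¥548,157.30):
Base rate for 4606.32 is ¥3.53/kg.
Duty = 3,435 × ¥3.53 = ¥12,125.55.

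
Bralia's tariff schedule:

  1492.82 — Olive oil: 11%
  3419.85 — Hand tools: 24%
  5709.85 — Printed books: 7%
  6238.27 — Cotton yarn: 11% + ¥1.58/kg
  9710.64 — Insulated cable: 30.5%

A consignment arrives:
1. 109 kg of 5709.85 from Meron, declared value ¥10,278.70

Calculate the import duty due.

¥719.51

Line 1 (5709.85, Meron, 109 kg, ¥10,278.70):
Base rate for 5709.85 is 7%.
Duty = ¥10,278.70 × 7% = ¥719.51.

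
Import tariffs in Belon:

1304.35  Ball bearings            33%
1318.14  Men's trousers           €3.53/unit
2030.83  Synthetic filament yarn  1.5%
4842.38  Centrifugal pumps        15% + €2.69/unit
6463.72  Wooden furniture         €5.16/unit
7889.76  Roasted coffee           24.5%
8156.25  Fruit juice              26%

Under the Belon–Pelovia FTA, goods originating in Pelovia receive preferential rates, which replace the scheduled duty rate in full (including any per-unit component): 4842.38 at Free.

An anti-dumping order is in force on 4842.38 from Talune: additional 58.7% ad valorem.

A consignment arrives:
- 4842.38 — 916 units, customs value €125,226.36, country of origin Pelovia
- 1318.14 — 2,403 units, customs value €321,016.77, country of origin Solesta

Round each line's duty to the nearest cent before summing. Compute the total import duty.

€8,482.59

Line 1 (4842.38, Pelovia, 916 units, €125,226.36):
Base rate for 4842.38 is 15% + €2.69/unit.
Origin Pelovia qualifies under the Belon–Pelovia agreement and 4842.38 is covered: preferential rate Free applies instead.
The additional-duty order on 4842.38 targets Talune, not Pelovia; it does not apply.
Duty = €125,226.36 × 0% = €0.00.
Line 2 (1318.14, Solesta, 2,403 units, €321,016.77):
Base rate for 1318.14 is €3.53/unit.
Duty = 2,403 × €3.53 = €8,482.59.
Total = €0.00 + €8,482.59 = €8,482.59.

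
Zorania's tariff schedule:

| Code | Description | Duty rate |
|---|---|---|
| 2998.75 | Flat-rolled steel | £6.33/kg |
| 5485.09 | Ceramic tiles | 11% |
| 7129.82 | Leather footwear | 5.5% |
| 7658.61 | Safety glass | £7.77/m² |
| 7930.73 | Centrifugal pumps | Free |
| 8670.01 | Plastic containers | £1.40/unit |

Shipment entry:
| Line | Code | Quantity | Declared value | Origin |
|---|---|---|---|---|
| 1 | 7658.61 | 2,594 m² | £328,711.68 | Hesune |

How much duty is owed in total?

£20,155.38

Line 1 (7658.61, Hesune, 2,594 m², £328,711.68):
Base rate for 7658.61 is £7.77/m².
Duty = 2,594 × £7.77 = £20,155.38.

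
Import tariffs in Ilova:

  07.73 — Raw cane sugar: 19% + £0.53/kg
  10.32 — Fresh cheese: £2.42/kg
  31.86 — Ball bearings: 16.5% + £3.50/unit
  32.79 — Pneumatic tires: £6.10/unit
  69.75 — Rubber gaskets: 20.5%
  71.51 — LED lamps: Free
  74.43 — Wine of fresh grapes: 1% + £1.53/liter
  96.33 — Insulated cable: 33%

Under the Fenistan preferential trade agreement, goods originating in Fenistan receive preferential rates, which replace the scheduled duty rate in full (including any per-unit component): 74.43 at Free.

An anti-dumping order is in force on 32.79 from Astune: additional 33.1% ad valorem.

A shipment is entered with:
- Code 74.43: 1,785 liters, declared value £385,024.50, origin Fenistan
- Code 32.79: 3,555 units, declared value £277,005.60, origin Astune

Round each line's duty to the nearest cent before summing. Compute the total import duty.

£113,374.35

Line 1 (74.43, Fenistan, 1,785 liters, £385,024.50):
Base rate for 74.43 is 1% + £1.53/liter.
Origin Fenistan qualifies under the Ilova–Fenistan agreement and 74.43 is covered: preferential rate Free applies instead.
Duty = £385,024.50 × 0% = £0.00.
Line 2 (32.79, Astune, 3,555 units, £277,005.60):
Base rate for 32.79 is £6.10/unit.
Additional duty on 32.79 from Astune: +33.1% ad valorem. Applied ad valorem rate = 33.1%.
Duty = £277,005.60 × 33.1% + 3,555 × £6.10 = £113,374.35.
Total = £0.00 + £113,374.35 = £113,374.35.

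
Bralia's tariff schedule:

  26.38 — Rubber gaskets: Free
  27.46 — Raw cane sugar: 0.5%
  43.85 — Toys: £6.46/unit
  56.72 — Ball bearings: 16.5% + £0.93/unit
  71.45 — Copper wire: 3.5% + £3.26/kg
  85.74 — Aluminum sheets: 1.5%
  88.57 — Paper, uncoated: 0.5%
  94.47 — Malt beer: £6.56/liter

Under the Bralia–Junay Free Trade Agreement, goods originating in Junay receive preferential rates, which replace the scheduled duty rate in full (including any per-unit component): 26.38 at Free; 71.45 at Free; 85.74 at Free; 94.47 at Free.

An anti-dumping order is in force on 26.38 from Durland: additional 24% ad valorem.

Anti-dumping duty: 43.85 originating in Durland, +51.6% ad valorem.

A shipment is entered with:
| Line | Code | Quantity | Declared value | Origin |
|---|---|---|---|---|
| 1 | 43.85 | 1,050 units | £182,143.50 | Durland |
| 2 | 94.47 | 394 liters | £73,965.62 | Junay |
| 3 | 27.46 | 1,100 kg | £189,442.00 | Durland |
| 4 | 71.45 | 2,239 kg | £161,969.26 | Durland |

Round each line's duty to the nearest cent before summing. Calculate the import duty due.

Line 1 (43.85, Durland, 1,050 units, £182,143.50):
Base rate for 43.85 is £6.46/unit.
Additional duty on 43.85 from Durland: +51.6% ad valorem. Applied ad valorem rate = 51.6%.
Duty = £182,143.50 × 51.6% + 1,050 × £6.46 = £100,769.05.
Line 2 (94.47, Junay, 394 liters, £73,965.62):
Base rate for 94.47 is £6.56/liter.
Origin Junay qualifies under the Bralia–Junay agreement and 94.47 is covered: preferential rate Free applies instead.
Duty = £73,965.62 × 0% = £0.00.
Line 3 (27.46, Durland, 1,100 kg, £189,442.00):
Base rate for 27.46 is 0.5%.
Duty = £189,442.00 × 0.5% = £947.21.
Line 4 (71.45, Durland, 2,239 kg, £161,969.26):
Base rate for 71.45 is 3.5% + £3.26/kg.
71.45 has an FTA preferential rate, but origin Durland is not Junay; base rate stands.
Duty = £161,969.26 × 3.5% + 2,239 × £3.26 = £12,968.06.
Total = £100,769.05 + £0.00 + £947.21 + £12,968.06 = £114,684.32.

£114,684.32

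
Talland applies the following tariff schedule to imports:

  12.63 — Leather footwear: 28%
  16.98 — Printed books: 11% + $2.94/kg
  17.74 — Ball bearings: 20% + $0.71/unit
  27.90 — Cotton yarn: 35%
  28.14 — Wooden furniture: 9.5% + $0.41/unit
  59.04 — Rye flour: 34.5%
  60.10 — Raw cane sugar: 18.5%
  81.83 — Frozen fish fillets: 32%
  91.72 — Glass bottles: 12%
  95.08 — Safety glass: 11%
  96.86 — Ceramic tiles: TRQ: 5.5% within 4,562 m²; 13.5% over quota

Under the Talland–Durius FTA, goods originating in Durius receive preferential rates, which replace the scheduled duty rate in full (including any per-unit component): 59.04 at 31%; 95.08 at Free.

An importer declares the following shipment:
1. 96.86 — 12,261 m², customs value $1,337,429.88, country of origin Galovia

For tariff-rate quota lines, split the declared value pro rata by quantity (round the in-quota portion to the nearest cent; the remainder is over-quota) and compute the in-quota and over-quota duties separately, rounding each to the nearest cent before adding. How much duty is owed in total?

$140,743.19

Line 1 (96.86, Galovia, 12,261 m², $1,337,429.88):
Code 96.86 is under a tariff-rate quota (threshold 4,562 m²). In-quota: 4,562 m² at 5.5%; over-quota: 7,699 m² at 13.5%.
Pro-rata value split: in-quota = $1,337,429.88 × 4,562/12,261 = $497,622.96; over-quota = $1,337,429.88 − $497,622.96 = $839,806.92.
In-quota duty = $497,622.96 × 5.5% = $27,369.26. Over-quota duty = $839,806.92 × 13.5% = $113,373.93.
Line duty = $27,369.26 + $113,373.93 = $140,743.19.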